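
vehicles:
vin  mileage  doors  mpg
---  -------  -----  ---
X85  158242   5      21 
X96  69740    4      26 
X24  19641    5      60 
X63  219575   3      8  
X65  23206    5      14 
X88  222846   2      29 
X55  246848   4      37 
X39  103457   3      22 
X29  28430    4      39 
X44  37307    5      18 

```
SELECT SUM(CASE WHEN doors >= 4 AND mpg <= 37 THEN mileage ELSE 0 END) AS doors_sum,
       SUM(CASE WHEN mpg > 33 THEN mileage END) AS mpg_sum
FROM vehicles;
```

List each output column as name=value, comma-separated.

[doors_sum: doors >= 4 AND mpg <= 37]
vin=X85: ✓ → 158242
vin=X96: ✓ → 69740
vin=X24: ✗
vin=X63: ✗
vin=X65: ✓ → 23206
vin=X88: ✗
vin=X55: ✓ → 246848
vin=X39: ✗
vin=X29: ✗
vin=X44: ✓ → 37307
doors_sum = 158242 + 69740 + 23206 + 246848 + 37307 = 535343
—
[mpg_sum: mpg > 33]
vin=X85: ✗
vin=X96: ✗
vin=X24: ✓ → 19641
vin=X63: ✗
vin=X65: ✗
vin=X88: ✗
vin=X55: ✓ → 246848
vin=X39: ✗
vin=X29: ✓ → 28430
vin=X44: ✗
mpg_sum = 19641 + 246848 + 28430 = 294919

doors_sum=535343, mpg_sum=294919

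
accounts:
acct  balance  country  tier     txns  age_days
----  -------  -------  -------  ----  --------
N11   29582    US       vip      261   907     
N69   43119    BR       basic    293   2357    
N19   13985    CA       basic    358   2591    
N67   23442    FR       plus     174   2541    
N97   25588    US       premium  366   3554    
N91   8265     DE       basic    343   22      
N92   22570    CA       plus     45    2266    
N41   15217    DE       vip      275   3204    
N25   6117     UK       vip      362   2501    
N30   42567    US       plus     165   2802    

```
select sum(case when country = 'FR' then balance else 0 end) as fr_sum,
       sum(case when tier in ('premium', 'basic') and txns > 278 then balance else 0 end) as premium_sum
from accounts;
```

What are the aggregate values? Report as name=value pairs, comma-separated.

fr_sum=23442, premium_sum=90957

[fr_sum: country = 'FR']
acct=N11: ✗
acct=N69: ✗
acct=N19: ✗
acct=N67: ✓ → 23442
acct=N97: ✗
acct=N91: ✗
acct=N92: ✗
acct=N41: ✗
acct=N25: ✗
acct=N30: ✗
fr_sum = 23442
—
[premium_sum: tier in ('premium', 'basic') and txns > 278]
acct=N11: ✗
acct=N69: ✓ → 43119
acct=N19: ✓ → 13985
acct=N67: ✗
acct=N97: ✓ → 25588
acct=N91: ✓ → 8265
acct=N92: ✗
acct=N41: ✗
acct=N25: ✗
acct=N30: ✗
premium_sum = 43119 + 13985 + 25588 + 8265 = 90957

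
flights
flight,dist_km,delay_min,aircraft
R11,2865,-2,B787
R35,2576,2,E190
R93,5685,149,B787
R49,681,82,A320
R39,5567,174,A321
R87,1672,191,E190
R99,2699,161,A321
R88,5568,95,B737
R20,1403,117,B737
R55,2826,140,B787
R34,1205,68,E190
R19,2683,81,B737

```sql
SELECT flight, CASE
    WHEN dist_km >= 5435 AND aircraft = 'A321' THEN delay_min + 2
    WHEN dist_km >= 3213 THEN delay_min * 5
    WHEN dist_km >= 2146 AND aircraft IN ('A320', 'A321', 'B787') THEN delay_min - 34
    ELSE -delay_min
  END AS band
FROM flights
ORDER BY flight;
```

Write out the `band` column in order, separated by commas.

-36, -81, -117, -68, -2, 176, -82, 106, -191, 475, 745, 127

flight=R11: dist_km >= 2146 AND aircraft IN ('A320', 'A321', 'B787') → -36
flight=R19: ELSE → -81
flight=R20: ELSE → -117
flight=R34: ELSE → -68
flight=R35: ELSE → -2
flight=R39: dist_km >= 5435 AND aircraft = 'A321' → 176
flight=R49: ELSE → -82
flight=R55: dist_km >= 2146 AND aircraft IN ('A320', 'A321', 'B787') → 106
flight=R87: ELSE → -191
flight=R88: dist_km >= 3213 → 475
flight=R93: dist_km >= 3213 → 745
flight=R99: dist_km >= 2146 AND aircraft IN ('A320', 'A321', 'B787') → 127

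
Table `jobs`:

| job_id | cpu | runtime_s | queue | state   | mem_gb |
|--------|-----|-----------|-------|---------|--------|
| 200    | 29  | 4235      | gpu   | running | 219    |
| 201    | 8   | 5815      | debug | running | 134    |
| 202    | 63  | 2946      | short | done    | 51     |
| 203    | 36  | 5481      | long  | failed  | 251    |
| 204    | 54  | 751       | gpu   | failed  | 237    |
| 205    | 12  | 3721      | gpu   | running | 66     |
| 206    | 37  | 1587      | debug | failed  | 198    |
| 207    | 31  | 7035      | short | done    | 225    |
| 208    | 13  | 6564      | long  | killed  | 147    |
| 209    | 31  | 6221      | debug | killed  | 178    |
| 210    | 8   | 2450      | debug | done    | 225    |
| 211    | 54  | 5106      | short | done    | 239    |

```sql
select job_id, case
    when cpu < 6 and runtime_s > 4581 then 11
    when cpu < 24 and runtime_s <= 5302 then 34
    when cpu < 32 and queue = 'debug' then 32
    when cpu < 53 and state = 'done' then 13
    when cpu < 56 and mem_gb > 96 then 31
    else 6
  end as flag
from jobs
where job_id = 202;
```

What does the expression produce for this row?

6

job_id = 202: cpu=63, runtime_s=2946, queue=short, state=done, mem_gb=51.
cpu < 6 and runtime_s > 4581 → false
cpu < 24 and runtime_s <= 5302 → false
cpu < 32 and queue = 'debug' → false
cpu < 53 and state = 'done' → false
cpu < 56 and mem_gb > 96 → false
No prior WHEN matched → ELSE → 6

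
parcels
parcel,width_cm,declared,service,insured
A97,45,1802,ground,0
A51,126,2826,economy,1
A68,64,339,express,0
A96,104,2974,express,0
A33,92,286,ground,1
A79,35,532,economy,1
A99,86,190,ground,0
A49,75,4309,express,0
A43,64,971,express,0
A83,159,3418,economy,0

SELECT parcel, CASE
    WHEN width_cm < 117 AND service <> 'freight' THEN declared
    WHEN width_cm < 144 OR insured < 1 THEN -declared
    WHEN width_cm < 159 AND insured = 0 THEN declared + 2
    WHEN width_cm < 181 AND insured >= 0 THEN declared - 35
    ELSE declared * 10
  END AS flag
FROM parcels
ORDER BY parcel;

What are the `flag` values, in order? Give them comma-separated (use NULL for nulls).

286, 971, 4309, -2826, 339, 532, -3418, 2974, 1802, 190

parcel=A33: width_cm < 117 AND service <> 'freight' → 286
parcel=A43: width_cm < 117 AND service <> 'freight' → 971
parcel=A49: width_cm < 117 AND service <> 'freight' → 4309
parcel=A51: width_cm < 144 OR insured < 1 → -2826
parcel=A68: width_cm < 117 AND service <> 'freight' → 339
parcel=A79: width_cm < 117 AND service <> 'freight' → 532
parcel=A83: width_cm < 144 OR insured < 1 → -3418
parcel=A96: width_cm < 117 AND service <> 'freight' → 2974
parcel=A97: width_cm < 117 AND service <> 'freight' → 1802
parcel=A99: width_cm < 117 AND service <> 'freight' → 190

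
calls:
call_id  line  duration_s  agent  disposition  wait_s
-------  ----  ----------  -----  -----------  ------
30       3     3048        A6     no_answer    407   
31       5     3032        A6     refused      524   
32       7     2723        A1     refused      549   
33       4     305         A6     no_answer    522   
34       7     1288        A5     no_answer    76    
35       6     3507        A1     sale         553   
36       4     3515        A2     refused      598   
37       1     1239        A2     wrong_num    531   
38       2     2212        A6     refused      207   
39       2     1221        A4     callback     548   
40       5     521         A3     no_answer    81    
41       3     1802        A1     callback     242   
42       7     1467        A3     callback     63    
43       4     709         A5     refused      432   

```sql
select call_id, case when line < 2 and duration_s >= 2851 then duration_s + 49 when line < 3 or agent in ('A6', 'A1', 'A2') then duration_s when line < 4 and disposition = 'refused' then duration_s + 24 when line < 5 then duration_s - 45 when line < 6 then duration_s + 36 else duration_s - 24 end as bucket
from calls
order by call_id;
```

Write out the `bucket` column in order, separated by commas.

call_id=30: line < 3 or agent in ('A6', 'A1', 'A2') → 3048
call_id=31: line < 3 or agent in ('A6', 'A1', 'A2') → 3032
call_id=32: line < 3 or agent in ('A6', 'A1', 'A2') → 2723
call_id=33: line < 3 or agent in ('A6', 'A1', 'A2') → 305
call_id=34: ELSE → 1264
call_id=35: line < 3 or agent in ('A6', 'A1', 'A2') → 3507
call_id=36: line < 3 or agent in ('A6', 'A1', 'A2') → 3515
call_id=37: line < 3 or agent in ('A6', 'A1', 'A2') → 1239
call_id=38: line < 3 or agent in ('A6', 'A1', 'A2') → 2212
call_id=39: line < 3 or agent in ('A6', 'A1', 'A2') → 1221
call_id=40: line < 6 → 557
call_id=41: line < 3 or agent in ('A6', 'A1', 'A2') → 1802
call_id=42: ELSE → 1443
call_id=43: line < 5 → 664

3048, 3032, 2723, 305, 1264, 3507, 3515, 1239, 2212, 1221, 557, 1802, 1443, 664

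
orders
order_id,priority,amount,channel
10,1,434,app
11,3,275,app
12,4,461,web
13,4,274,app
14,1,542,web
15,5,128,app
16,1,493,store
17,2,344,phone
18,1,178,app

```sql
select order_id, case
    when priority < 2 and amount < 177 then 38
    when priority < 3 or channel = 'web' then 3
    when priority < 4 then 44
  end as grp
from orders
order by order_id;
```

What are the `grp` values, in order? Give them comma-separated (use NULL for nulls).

order_id=10: priority < 3 or channel = 'web' → 3
order_id=11: priority < 4 → 44
order_id=12: priority < 3 or channel = 'web' → 3
order_id=13: (no match → NULL) → NULL
order_id=14: priority < 3 or channel = 'web' → 3
order_id=15: (no match → NULL) → NULL
order_id=16: priority < 3 or channel = 'web' → 3
order_id=17: priority < 3 or channel = 'web' → 3
order_id=18: priority < 3 or channel = 'web' → 3

3, 44, 3, NULL, 3, NULL, 3, 3, 3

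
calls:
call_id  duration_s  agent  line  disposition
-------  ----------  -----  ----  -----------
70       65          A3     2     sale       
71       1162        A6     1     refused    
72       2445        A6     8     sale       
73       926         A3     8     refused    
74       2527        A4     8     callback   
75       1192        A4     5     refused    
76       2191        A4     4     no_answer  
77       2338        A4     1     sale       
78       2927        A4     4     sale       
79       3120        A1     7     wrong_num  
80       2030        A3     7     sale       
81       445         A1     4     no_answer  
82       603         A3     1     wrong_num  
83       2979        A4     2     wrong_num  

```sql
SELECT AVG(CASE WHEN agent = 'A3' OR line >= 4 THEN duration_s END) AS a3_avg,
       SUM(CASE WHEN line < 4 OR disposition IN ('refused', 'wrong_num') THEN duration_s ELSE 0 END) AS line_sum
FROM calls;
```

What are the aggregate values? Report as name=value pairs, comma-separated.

a3_avg=1679.1818181818, line_sum=12385

[a3_avg: agent = 'A3' OR line >= 4]
call_id=70: ✓ → 65
call_id=71: ✗
call_id=72: ✓ → 2445
call_id=73: ✓ → 926
call_id=74: ✓ → 2527
call_id=75: ✓ → 1192
call_id=76: ✓ → 2191
call_id=77: ✗
call_id=78: ✓ → 2927
call_id=79: ✓ → 3120
call_id=80: ✓ → 2030
call_id=81: ✓ → 445
call_id=82: ✓ → 603
call_id=83: ✗
a3_avg = (65 + 2445 + 926 + 2527 + 1192 + 2191 + 2927 + 3120 + 2030 + 445 + 603) / 11 = 1679.1818181818
—
[line_sum: line < 4 OR disposition IN ('refused', 'wrong_num')]
call_id=70: ✓ → 65
call_id=71: ✓ → 1162
call_id=72: ✗
call_id=73: ✓ → 926
call_id=74: ✗
call_id=75: ✓ → 1192
call_id=76: ✗
call_id=77: ✓ → 2338
call_id=78: ✗
call_id=79: ✓ → 3120
call_id=80: ✗
call_id=81: ✗
call_id=82: ✓ → 603
call_id=83: ✓ → 2979
line_sum = 65 + 1162 + 926 + 1192 + 2338 + 3120 + 603 + 2979 = 12385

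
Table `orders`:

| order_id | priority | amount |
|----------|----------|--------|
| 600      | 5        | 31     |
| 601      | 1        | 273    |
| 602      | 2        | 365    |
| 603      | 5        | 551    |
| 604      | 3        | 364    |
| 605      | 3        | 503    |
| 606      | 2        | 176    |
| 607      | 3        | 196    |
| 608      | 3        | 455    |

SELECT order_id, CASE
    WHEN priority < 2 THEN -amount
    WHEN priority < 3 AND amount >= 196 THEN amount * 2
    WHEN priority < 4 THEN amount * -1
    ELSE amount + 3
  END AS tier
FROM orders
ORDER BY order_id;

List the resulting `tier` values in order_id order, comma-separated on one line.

34, -273, 730, 554, -364, -503, -176, -196, -455

order_id=600: ELSE → 34
order_id=601: priority < 2 → -273
order_id=602: priority < 3 AND amount >= 196 → 730
order_id=603: ELSE → 554
order_id=604: priority < 4 → -364
order_id=605: priority < 4 → -503
order_id=606: priority < 4 → -176
order_id=607: priority < 4 → -196
order_id=608: priority < 4 → -455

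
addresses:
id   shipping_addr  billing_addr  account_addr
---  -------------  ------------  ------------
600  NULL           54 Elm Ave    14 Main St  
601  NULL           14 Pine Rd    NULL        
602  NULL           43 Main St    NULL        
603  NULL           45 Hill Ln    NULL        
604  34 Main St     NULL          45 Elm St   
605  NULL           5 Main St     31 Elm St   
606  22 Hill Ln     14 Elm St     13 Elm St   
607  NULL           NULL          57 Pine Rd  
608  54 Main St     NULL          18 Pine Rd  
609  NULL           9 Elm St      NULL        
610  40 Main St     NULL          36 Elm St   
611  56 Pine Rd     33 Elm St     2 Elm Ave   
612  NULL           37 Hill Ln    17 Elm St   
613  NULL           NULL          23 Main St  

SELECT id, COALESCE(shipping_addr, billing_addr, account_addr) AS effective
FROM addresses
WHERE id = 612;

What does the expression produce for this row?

37 Hill Ln

id = 612: shipping_addr=NULL, billing_addr=37 Hill Ln, account_addr=17 Elm St.
shipping_addr=NULL, billing_addr=37 Hill Ln → 37 Hill Ln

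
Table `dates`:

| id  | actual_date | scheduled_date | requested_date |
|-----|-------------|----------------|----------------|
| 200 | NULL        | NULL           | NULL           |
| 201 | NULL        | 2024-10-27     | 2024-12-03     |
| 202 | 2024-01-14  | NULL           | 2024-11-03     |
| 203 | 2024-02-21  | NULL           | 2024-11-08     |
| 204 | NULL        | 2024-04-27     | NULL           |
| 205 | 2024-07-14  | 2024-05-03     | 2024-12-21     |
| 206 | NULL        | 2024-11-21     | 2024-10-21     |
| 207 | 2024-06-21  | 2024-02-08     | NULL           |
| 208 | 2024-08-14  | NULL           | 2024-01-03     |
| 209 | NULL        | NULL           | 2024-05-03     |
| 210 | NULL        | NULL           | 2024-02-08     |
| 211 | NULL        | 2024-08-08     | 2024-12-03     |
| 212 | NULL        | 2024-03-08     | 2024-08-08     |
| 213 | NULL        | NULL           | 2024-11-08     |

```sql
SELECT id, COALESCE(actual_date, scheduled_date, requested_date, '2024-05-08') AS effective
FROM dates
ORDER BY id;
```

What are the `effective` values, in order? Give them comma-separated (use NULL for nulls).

2024-05-08, 2024-10-27, 2024-01-14, 2024-02-21, 2024-04-27, 2024-07-14, 2024-11-21, 2024-06-21, 2024-08-14, 2024-05-03, 2024-02-08, 2024-08-08, 2024-03-08, 2024-11-08

id=200: actual_date=NULL, scheduled_date=NULL, requested_date=NULL, → literal 2024-05-08 → 2024-05-08
id=201: actual_date=NULL, scheduled_date=2024-10-27 → 2024-10-27
id=202: actual_date=2024-01-14 → 2024-01-14
id=203: actual_date=2024-02-21 → 2024-02-21
id=204: actual_date=NULL, scheduled_date=2024-04-27 → 2024-04-27
id=205: actual_date=2024-07-14 → 2024-07-14
id=206: actual_date=NULL, scheduled_date=2024-11-21 → 2024-11-21
id=207: actual_date=2024-06-21 → 2024-06-21
id=208: actual_date=2024-08-14 → 2024-08-14
id=209: actual_date=NULL, scheduled_date=NULL, requested_date=2024-05-03 → 2024-05-03
id=210: actual_date=NULL, scheduled_date=NULL, requested_date=2024-02-08 → 2024-02-08
id=211: actual_date=NULL, scheduled_date=2024-08-08 → 2024-08-08
id=212: actual_date=NULL, scheduled_date=2024-03-08 → 2024-03-08
id=213: actual_date=NULL, scheduled_date=NULL, requested_date=2024-11-08 → 2024-11-08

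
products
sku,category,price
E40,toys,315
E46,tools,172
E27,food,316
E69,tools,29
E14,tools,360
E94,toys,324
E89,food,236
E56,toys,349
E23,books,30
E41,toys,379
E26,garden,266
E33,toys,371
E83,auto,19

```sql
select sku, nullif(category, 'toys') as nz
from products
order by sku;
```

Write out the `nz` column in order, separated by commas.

sku=E14: category=tools vs toys: differ → tools
sku=E23: category=books vs toys: differ → books
sku=E26: category=garden vs toys: differ → garden
sku=E27: category=food vs toys: differ → food
sku=E33: category=toys vs toys: equal → NULL
sku=E40: category=toys vs toys: equal → NULL
sku=E41: category=toys vs toys: equal → NULL
sku=E46: category=tools vs toys: differ → tools
sku=E56: category=toys vs toys: equal → NULL
sku=E69: category=tools vs toys: differ → tools
sku=E83: category=auto vs toys: differ → auto
sku=E89: category=food vs toys: differ → food
sku=E94: category=toys vs toys: equal → NULL

tools, books, garden, food, NULL, NULL, NULL, tools, NULL, tools, auto, food, NULL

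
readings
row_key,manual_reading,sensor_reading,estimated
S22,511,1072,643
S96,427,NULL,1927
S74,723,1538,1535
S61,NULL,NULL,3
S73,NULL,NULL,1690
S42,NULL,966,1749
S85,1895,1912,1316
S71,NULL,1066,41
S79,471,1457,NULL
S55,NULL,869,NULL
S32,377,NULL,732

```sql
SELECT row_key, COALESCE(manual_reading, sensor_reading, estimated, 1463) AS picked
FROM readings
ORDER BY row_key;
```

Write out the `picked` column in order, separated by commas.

row_key=S22: manual_reading=511 → 511
row_key=S32: manual_reading=377 → 377
row_key=S42: manual_reading=NULL, sensor_reading=966 → 966
row_key=S55: manual_reading=NULL, sensor_reading=869 → 869
row_key=S61: manual_reading=NULL, sensor_reading=NULL, estimated=3 → 3
row_key=S71: manual_reading=NULL, sensor_reading=1066 → 1066
row_key=S73: manual_reading=NULL, sensor_reading=NULL, estimated=1690 → 1690
row_key=S74: manual_reading=723 → 723
row_key=S79: manual_reading=471 → 471
row_key=S85: manual_reading=1895 → 1895
row_key=S96: manual_reading=427 → 427

511, 377, 966, 869, 3, 1066, 1690, 723, 471, 1895, 427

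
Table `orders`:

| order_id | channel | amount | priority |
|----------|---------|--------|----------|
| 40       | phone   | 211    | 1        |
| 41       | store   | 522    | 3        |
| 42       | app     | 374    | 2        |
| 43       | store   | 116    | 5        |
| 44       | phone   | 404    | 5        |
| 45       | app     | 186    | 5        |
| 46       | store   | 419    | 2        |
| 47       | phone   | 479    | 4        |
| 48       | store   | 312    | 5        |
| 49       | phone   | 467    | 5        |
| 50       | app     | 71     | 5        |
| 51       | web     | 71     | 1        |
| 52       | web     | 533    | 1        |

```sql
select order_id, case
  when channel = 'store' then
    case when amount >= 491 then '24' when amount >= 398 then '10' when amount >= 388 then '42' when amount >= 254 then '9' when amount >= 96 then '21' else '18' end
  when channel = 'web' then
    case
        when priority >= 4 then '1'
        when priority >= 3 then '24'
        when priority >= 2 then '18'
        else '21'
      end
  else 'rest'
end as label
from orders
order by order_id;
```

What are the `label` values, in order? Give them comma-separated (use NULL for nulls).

rest, 24, rest, 21, rest, rest, 10, rest, 9, rest, rest, 21, 21

order_id=40: channel='phone' → outer ELSE → rest
order_id=41: channel='store' → inner[amount >= 491] → 24
order_id=42: channel='app' → outer ELSE → rest
order_id=43: channel='store' → inner[amount >= 96] → 21
order_id=44: channel='phone' → outer ELSE → rest
order_id=45: channel='app' → outer ELSE → rest
order_id=46: channel='store' → inner[amount >= 398] → 10
order_id=47: channel='phone' → outer ELSE → rest
order_id=48: channel='store' → inner[amount >= 254] → 9
order_id=49: channel='phone' → outer ELSE → rest
order_id=50: channel='app' → outer ELSE → rest
order_id=51: channel='web' → inner[ELSE] → 21
order_id=52: channel='web' → inner[ELSE] → 21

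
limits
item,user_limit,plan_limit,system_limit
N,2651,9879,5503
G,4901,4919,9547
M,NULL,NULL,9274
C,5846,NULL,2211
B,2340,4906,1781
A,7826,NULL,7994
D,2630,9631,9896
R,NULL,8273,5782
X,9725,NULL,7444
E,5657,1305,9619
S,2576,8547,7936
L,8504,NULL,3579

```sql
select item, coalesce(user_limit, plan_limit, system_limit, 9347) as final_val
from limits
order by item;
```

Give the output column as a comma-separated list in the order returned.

7826, 2340, 5846, 2630, 5657, 4901, 8504, 9274, 2651, 8273, 2576, 9725

item=A: user_limit=7826 → 7826
item=B: user_limit=2340 → 2340
item=C: user_limit=5846 → 5846
item=D: user_limit=2630 → 2630
item=E: user_limit=5657 → 5657
item=G: user_limit=4901 → 4901
item=L: user_limit=8504 → 8504
item=M: user_limit=NULL, plan_limit=NULL, system_limit=9274 → 9274
item=N: user_limit=2651 → 2651
item=R: user_limit=NULL, plan_limit=8273 → 8273
item=S: user_limit=2576 → 2576
item=X: user_limit=9725 → 9725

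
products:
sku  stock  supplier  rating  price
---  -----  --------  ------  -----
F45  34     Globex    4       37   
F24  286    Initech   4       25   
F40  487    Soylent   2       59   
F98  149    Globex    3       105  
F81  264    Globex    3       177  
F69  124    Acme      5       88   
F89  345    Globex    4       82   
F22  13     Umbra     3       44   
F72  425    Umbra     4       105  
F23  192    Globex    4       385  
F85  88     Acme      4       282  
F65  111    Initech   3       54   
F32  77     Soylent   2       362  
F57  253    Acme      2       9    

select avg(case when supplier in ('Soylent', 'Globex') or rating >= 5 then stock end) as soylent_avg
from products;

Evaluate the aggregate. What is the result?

sku=F45: ✓ → 34
sku=F24: ✗
sku=F40: ✓ → 487
sku=F98: ✓ → 149
sku=F81: ✓ → 264
sku=F69: ✓ → 124
sku=F89: ✓ → 345
sku=F22: ✗
sku=F72: ✗
sku=F23: ✓ → 192
sku=F85: ✗
sku=F65: ✗
sku=F32: ✓ → 77
sku=F57: ✗
soylent_avg = (34 + 487 + 149 + 264 + 124 + 345 + 192 + 77) / 8 = 209

209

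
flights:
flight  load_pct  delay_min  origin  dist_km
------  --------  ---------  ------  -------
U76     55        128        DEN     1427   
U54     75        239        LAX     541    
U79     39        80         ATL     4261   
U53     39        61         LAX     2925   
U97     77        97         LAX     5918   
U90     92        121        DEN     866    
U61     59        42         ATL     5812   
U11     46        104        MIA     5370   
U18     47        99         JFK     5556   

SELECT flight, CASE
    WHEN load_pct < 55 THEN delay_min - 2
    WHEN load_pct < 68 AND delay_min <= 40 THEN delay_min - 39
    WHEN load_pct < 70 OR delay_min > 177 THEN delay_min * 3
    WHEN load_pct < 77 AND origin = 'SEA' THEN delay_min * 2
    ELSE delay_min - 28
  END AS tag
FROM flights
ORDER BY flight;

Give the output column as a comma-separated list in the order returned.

102, 97, 59, 717, 126, 384, 78, 93, 69

flight=U11: load_pct < 55 → 102
flight=U18: load_pct < 55 → 97
flight=U53: load_pct < 55 → 59
flight=U54: load_pct < 70 OR delay_min > 177 → 717
flight=U61: load_pct < 70 OR delay_min > 177 → 126
flight=U76: load_pct < 70 OR delay_min > 177 → 384
flight=U79: load_pct < 55 → 78
flight=U90: ELSE → 93
flight=U97: ELSE → 69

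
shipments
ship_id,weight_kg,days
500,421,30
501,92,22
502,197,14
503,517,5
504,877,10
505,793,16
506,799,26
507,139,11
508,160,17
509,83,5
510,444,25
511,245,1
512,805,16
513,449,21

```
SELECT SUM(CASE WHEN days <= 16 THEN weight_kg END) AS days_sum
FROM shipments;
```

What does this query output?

3656

ship_id=500: ✗
ship_id=501: ✗
ship_id=502: ✓ → 197
ship_id=503: ✓ → 517
ship_id=504: ✓ → 877
ship_id=505: ✓ → 793
ship_id=506: ✗
ship_id=507: ✓ → 139
ship_id=508: ✗
ship_id=509: ✓ → 83
ship_id=510: ✗
ship_id=511: ✓ → 245
ship_id=512: ✓ → 805
ship_id=513: ✗
days_sum = 197 + 517 + 877 + 793 + 139 + 83 + 245 + 805 = 3656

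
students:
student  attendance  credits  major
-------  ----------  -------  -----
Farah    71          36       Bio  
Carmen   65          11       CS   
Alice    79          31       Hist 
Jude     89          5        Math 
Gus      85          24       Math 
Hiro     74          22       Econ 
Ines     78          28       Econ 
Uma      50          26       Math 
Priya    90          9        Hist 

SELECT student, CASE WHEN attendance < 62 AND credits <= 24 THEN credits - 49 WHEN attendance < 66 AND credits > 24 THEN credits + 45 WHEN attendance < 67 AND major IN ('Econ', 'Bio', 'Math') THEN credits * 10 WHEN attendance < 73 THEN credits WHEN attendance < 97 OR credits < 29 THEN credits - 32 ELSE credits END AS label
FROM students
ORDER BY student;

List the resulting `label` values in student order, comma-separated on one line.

-1, 11, 36, -8, -10, -4, -27, -23, 71

student=Alice: attendance < 97 OR credits < 29 → -1
student=Carmen: attendance < 73 → 11
student=Farah: attendance < 73 → 36
student=Gus: attendance < 97 OR credits < 29 → -8
student=Hiro: attendance < 97 OR credits < 29 → -10
student=Ines: attendance < 97 OR credits < 29 → -4
student=Jude: attendance < 97 OR credits < 29 → -27
student=Priya: attendance < 97 OR credits < 29 → -23
student=Uma: attendance < 66 AND credits > 24 → 71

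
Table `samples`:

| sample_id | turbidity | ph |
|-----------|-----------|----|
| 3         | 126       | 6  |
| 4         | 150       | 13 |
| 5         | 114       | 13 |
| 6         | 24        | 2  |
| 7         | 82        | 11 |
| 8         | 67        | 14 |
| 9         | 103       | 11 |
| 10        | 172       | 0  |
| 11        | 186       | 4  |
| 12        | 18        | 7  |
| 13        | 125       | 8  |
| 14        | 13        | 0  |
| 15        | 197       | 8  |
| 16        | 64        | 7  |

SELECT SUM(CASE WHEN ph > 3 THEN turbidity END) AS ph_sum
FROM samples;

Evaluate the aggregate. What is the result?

1232

sample_id=3: ✓ → 126
sample_id=4: ✓ → 150
sample_id=5: ✓ → 114
sample_id=6: ✗
sample_id=7: ✓ → 82
sample_id=8: ✓ → 67
sample_id=9: ✓ → 103
sample_id=10: ✗
sample_id=11: ✓ → 186
sample_id=12: ✓ → 18
sample_id=13: ✓ → 125
sample_id=14: ✗
sample_id=15: ✓ → 197
sample_id=16: ✓ → 64
ph_sum = 126 + 150 + 114 + 82 + 67 + 103 + 186 + 18 + 125 + 197 + 64 = 1232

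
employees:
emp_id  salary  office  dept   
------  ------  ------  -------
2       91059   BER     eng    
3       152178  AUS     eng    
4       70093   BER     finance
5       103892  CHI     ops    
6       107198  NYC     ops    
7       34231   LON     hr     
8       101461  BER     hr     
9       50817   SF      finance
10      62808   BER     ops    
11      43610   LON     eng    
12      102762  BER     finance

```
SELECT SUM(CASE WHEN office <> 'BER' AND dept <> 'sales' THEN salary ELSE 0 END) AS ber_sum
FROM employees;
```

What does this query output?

emp_id=2: ✗
emp_id=3: ✓ → 152178
emp_id=4: ✗
emp_id=5: ✓ → 103892
emp_id=6: ✓ → 107198
emp_id=7: ✓ → 34231
emp_id=8: ✗
emp_id=9: ✓ → 50817
emp_id=10: ✗
emp_id=11: ✓ → 43610
emp_id=12: ✗
ber_sum = 152178 + 103892 + 107198 + 34231 + 50817 + 43610 = 491926

491926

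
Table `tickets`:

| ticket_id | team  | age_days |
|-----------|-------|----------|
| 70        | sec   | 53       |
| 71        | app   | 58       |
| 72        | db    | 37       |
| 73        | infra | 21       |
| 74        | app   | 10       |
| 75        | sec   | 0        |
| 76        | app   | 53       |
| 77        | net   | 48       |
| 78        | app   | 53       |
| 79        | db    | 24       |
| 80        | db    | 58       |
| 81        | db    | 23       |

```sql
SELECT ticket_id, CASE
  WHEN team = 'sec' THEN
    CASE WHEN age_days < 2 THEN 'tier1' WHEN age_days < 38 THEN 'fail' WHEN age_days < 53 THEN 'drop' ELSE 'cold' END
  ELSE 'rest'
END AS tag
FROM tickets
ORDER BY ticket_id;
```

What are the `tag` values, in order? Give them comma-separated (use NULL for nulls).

ticket_id=70: team='sec' → inner[ELSE] → cold
ticket_id=71: team='app' → outer ELSE → rest
ticket_id=72: team='db' → outer ELSE → rest
ticket_id=73: team='infra' → outer ELSE → rest
ticket_id=74: team='app' → outer ELSE → rest
ticket_id=75: team='sec' → inner[age_days < 2] → tier1
ticket_id=76: team='app' → outer ELSE → rest
ticket_id=77: team='net' → outer ELSE → rest
ticket_id=78: team='app' → outer ELSE → rest
ticket_id=79: team='db' → outer ELSE → rest
ticket_id=80: team='db' → outer ELSE → rest
ticket_id=81: team='db' → outer ELSE → rest

cold, rest, rest, rest, rest, tier1, rest, rest, rest, rest, rest, rest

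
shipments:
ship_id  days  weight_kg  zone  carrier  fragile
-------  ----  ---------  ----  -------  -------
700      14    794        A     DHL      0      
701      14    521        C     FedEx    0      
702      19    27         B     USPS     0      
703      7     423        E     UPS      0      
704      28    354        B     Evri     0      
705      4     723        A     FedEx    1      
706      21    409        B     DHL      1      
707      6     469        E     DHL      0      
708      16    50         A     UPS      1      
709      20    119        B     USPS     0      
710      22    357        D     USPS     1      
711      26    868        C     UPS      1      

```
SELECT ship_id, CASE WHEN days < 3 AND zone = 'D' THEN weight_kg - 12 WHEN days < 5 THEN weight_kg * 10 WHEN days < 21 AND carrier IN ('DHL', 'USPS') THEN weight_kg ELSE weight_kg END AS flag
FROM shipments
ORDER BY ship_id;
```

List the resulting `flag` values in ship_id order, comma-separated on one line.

ship_id=700: days < 21 AND carrier IN ('DHL', 'USPS') → 794
ship_id=701: ELSE → 521
ship_id=702: days < 21 AND carrier IN ('DHL', 'USPS') → 27
ship_id=703: ELSE → 423
ship_id=704: ELSE → 354
ship_id=705: days < 5 → 7230
ship_id=706: ELSE → 409
ship_id=707: days < 21 AND carrier IN ('DHL', 'USPS') → 469
ship_id=708: ELSE → 50
ship_id=709: days < 21 AND carrier IN ('DHL', 'USPS') → 119
ship_id=710: ELSE → 357
ship_id=711: ELSE → 868

794, 521, 27, 423, 354, 7230, 409, 469, 50, 119, 357, 868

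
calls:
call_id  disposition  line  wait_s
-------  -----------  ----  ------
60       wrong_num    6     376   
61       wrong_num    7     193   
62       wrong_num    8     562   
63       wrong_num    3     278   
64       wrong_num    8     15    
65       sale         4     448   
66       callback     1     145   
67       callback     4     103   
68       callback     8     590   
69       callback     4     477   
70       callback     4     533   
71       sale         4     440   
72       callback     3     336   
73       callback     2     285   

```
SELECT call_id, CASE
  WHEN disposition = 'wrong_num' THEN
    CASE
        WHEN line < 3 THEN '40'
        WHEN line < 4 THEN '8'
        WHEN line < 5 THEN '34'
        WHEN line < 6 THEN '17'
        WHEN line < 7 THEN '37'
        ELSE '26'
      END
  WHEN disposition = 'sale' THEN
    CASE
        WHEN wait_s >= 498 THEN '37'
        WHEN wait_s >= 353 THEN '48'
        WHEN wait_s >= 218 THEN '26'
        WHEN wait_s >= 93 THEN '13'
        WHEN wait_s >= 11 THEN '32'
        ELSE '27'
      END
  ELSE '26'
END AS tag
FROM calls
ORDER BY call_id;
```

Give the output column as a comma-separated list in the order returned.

37, 26, 26, 8, 26, 48, 26, 26, 26, 26, 26, 48, 26, 26

call_id=60: disposition='wrong_num' → inner[line < 7] → 37
call_id=61: disposition='wrong_num' → inner[ELSE] → 26
call_id=62: disposition='wrong_num' → inner[ELSE] → 26
call_id=63: disposition='wrong_num' → inner[line < 4] → 8
call_id=64: disposition='wrong_num' → inner[ELSE] → 26
call_id=65: disposition='sale' → inner[wait_s >= 353] → 48
call_id=66: disposition='callback' → outer ELSE → 26
call_id=67: disposition='callback' → outer ELSE → 26
call_id=68: disposition='callback' → outer ELSE → 26
call_id=69: disposition='callback' → outer ELSE → 26
call_id=70: disposition='callback' → outer ELSE → 26
call_id=71: disposition='sale' → inner[wait_s >= 353] → 48
call_id=72: disposition='callback' → outer ELSE → 26
call_id=73: disposition='callback' → outer ELSE → 26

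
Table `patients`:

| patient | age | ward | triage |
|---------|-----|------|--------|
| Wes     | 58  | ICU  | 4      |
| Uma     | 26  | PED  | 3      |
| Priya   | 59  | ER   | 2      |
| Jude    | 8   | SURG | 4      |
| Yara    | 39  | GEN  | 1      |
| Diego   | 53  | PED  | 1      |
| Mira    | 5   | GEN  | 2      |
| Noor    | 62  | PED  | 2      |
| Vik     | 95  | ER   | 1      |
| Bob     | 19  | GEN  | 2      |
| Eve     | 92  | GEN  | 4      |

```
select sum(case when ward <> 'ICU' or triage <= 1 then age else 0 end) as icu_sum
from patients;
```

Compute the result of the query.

458

patient=Wes: ✗
patient=Uma: ✓ → 26
patient=Priya: ✓ → 59
patient=Jude: ✓ → 8
patient=Yara: ✓ → 39
patient=Diego: ✓ → 53
patient=Mira: ✓ → 5
patient=Noor: ✓ → 62
patient=Vik: ✓ → 95
patient=Bob: ✓ → 19
patient=Eve: ✓ → 92
icu_sum = 26 + 59 + 8 + 39 + 53 + 5 + 62 + 95 + 19 + 92 = 458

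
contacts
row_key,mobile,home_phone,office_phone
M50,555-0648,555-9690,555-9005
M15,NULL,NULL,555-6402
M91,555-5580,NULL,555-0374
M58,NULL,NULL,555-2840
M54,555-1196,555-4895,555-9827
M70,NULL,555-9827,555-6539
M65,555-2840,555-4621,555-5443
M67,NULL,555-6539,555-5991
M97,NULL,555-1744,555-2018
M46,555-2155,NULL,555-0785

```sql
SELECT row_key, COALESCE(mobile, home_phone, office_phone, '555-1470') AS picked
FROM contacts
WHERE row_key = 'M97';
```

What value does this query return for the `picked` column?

row_key = M97: mobile=NULL, home_phone=555-1744, office_phone=555-2018.
mobile=NULL, home_phone=555-1744 → 555-1744

555-1744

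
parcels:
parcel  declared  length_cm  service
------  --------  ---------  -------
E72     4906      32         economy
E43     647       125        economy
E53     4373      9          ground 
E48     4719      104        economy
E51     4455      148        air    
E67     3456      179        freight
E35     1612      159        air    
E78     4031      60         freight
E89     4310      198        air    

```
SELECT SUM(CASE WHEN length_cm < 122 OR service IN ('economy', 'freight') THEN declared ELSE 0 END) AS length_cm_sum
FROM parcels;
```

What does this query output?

22132

parcel=E72: ✓ → 4906
parcel=E43: ✓ → 647
parcel=E53: ✓ → 4373
parcel=E48: ✓ → 4719
parcel=E51: ✗
parcel=E67: ✓ → 3456
parcel=E35: ✗
parcel=E78: ✓ → 4031
parcel=E89: ✗
length_cm_sum = 4906 + 647 + 4373 + 4719 + 3456 + 4031 = 22132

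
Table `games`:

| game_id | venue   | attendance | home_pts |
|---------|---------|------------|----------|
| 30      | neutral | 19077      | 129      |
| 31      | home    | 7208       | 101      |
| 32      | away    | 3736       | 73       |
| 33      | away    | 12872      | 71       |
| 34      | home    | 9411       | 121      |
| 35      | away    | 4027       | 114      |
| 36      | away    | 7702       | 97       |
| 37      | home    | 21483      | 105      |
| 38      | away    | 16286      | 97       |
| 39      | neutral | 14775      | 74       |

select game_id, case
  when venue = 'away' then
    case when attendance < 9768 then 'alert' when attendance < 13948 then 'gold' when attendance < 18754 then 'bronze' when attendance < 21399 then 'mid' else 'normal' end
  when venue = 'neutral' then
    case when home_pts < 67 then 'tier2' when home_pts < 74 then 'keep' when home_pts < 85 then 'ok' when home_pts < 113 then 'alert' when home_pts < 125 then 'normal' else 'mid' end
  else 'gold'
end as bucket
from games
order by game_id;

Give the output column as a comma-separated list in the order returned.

mid, gold, alert, gold, gold, alert, alert, gold, bronze, ok

game_id=30: venue='neutral' → inner[ELSE] → mid
game_id=31: venue='home' → outer ELSE → gold
game_id=32: venue='away' → inner[attendance < 9768] → alert
game_id=33: venue='away' → inner[attendance < 13948] → gold
game_id=34: venue='home' → outer ELSE → gold
game_id=35: venue='away' → inner[attendance < 9768] → alert
game_id=36: venue='away' → inner[attendance < 9768] → alert
game_id=37: venue='home' → outer ELSE → gold
game_id=38: venue='away' → inner[attendance < 18754] → bronze
game_id=39: venue='neutral' → inner[home_pts < 85] → ok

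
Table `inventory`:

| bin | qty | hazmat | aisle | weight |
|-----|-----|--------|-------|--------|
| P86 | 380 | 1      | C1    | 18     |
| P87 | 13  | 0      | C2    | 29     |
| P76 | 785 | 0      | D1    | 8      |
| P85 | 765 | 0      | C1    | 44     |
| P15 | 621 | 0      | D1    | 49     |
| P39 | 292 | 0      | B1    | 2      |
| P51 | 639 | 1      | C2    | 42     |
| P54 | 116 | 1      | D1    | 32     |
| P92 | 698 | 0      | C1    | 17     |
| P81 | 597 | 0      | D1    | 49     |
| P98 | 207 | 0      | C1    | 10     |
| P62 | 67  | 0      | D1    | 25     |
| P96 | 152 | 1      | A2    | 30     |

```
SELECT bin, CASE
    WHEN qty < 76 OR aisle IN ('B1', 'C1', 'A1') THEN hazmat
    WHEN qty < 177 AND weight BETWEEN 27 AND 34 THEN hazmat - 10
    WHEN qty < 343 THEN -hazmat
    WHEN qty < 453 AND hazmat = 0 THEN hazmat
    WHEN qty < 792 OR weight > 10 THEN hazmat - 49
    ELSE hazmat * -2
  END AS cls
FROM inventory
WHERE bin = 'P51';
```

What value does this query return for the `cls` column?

-48

bin = P51: qty=639, hazmat=1, aisle=C2, weight=42.
qty < 76 OR aisle IN ('B1', 'C1', 'A1') → false
qty < 177 AND weight BETWEEN 27 AND 34 → false
qty < 343 → false
qty < 453 AND hazmat = 0 → false
qty < 792 OR weight > 10 → true → -48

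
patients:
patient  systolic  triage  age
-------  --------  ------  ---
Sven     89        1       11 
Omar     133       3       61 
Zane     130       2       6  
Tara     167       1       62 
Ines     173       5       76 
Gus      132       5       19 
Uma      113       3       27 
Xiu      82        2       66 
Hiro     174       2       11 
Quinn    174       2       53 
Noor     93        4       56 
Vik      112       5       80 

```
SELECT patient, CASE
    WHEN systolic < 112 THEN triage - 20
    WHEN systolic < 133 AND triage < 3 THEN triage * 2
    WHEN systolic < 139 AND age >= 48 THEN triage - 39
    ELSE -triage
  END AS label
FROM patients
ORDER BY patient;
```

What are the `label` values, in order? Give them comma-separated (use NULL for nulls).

-5, -2, -5, -16, -36, -2, -19, -1, -3, -34, -18, 4

patient=Gus: ELSE → -5
patient=Hiro: ELSE → -2
patient=Ines: ELSE → -5
patient=Noor: systolic < 112 → -16
patient=Omar: systolic < 139 AND age >= 48 → -36
patient=Quinn: ELSE → -2
patient=Sven: systolic < 112 → -19
patient=Tara: ELSE → -1
patient=Uma: ELSE → -3
patient=Vik: systolic < 139 AND age >= 48 → -34
patient=Xiu: systolic < 112 → -18
patient=Zane: systolic < 133 AND triage < 3 → 4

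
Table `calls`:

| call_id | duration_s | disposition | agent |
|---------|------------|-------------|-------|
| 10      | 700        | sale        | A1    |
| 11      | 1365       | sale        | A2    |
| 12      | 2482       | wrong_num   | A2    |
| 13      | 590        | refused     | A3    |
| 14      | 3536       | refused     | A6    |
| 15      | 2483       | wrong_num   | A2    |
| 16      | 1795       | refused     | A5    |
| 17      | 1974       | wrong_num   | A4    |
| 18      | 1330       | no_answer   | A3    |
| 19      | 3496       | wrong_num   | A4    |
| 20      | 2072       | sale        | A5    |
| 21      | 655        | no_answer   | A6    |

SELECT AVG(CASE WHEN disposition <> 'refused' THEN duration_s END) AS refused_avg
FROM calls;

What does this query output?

1839.6666666667

call_id=10: ✓ → 700
call_id=11: ✓ → 1365
call_id=12: ✓ → 2482
call_id=13: ✗
call_id=14: ✗
call_id=15: ✓ → 2483
call_id=16: ✗
call_id=17: ✓ → 1974
call_id=18: ✓ → 1330
call_id=19: ✓ → 3496
call_id=20: ✓ → 2072
call_id=21: ✓ → 655
refused_avg = (700 + 1365 + 2482 + 2483 + 1974 + 1330 + 3496 + 2072 + 655) / 9 = 1839.6666666667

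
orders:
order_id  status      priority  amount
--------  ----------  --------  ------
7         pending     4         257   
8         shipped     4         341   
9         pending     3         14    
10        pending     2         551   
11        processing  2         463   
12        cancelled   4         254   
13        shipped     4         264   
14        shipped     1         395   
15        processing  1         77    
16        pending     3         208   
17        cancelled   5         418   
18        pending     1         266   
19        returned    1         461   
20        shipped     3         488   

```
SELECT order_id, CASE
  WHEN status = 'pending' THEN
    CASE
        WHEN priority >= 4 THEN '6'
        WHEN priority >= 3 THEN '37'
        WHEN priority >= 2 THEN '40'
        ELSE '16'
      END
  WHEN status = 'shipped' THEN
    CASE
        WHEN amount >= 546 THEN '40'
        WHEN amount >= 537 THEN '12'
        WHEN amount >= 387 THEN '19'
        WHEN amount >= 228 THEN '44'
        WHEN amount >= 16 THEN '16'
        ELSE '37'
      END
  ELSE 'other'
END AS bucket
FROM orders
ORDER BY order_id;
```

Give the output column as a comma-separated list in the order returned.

6, 44, 37, 40, other, other, 44, 19, other, 37, other, 16, other, 19

order_id=7: status='pending' → inner[priority >= 4] → 6
order_id=8: status='shipped' → inner[amount >= 228] → 44
order_id=9: status='pending' → inner[priority >= 3] → 37
order_id=10: status='pending' → inner[priority >= 2] → 40
order_id=11: status='processing' → outer ELSE → other
order_id=12: status='cancelled' → outer ELSE → other
order_id=13: status='shipped' → inner[amount >= 228] → 44
order_id=14: status='shipped' → inner[amount >= 387] → 19
order_id=15: status='processing' → outer ELSE → other
order_id=16: status='pending' → inner[priority >= 3] → 37
order_id=17: status='cancelled' → outer ELSE → other
order_id=18: status='pending' → inner[ELSE] → 16
order_id=19: status='returned' → outer ELSE → other
order_id=20: status='shipped' → inner[amount >= 387] → 19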